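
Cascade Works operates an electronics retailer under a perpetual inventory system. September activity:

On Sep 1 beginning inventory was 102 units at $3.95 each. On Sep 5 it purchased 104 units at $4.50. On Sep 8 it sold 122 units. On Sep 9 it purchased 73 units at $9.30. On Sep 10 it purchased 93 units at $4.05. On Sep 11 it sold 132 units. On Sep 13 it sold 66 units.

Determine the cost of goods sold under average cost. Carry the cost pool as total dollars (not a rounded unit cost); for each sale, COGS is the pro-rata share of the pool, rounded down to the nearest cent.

COGS = $1,633.02

After Sep 1: 102 on hand, pool $402.90 (≈ $3.9500 each)
After Sep 5: 206 on hand, pool $870.90 (≈ $4.2277 each)
Sep 8, sell 122: 122/206 × $870.90 → $515.77
After Sep 9: 157 on hand, pool $1,034.03 (≈ $6.5862 each)
After Sep 10: 250 on hand, pool $1,410.68 (≈ $5.6427 each)
Sep 11, sell 132: 132/250 × $1,410.68 → $744.83
Sep 13, sell 66: 66/118 × $665.85 → $372.42
Total COGS = $515.77 + $744.83 + $372.42 = $1,633.02
Ending inventory (cost pool remaining) = $293.43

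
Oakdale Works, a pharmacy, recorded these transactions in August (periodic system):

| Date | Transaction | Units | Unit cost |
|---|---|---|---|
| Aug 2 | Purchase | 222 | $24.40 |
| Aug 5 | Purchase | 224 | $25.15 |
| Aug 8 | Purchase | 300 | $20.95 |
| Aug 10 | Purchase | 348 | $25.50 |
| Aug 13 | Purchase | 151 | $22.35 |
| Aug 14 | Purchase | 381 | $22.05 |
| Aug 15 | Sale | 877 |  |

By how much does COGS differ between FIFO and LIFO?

FIFO COGS: 222 @ $24.40 + 224 @ $25.15 + 300 @ $20.95 + 131 @ $25.50 = $20,675.90
LIFO COGS: 381 @ $22.05 + 151 @ $22.35 + 345 @ $25.50 = $20,573.40
Difference = |$20,675.90 − $20,573.40| = $102.50

$102.50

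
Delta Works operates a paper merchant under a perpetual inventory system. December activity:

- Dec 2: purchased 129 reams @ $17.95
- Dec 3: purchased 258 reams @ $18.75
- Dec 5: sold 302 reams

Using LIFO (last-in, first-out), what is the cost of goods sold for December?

Dec 5, 302 sold [LIFO — newest first]: 258 @ $18.75 + 44 @ $17.95 = $5,627.30
Ending inventory: 85 @ $17.95 = $1,525.75

COGS = $5,627.30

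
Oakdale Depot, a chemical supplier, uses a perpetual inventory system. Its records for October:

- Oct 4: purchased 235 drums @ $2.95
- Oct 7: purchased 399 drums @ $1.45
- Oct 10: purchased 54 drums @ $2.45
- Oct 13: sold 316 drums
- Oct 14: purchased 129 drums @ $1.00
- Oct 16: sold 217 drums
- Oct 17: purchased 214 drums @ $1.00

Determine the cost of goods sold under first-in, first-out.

COGS = $1,125.35

Oct 13, 316 sold [FIFO — oldest first]: 235 @ $2.95 + 81 @ $1.45 = $810.70
Oct 16, 217 sold [FIFO — oldest first]: 217 @ $1.45 = $314.65
Total COGS = $810.70 + $314.65 = $1,125.35
Ending inventory: 101 @ $1.45 + 54 @ $2.45 + 129 @ $1.00 + 214 @ $1.00 = $621.75
Check: goods available $1,747.10 = COGS $1,125.35 + ending $621.75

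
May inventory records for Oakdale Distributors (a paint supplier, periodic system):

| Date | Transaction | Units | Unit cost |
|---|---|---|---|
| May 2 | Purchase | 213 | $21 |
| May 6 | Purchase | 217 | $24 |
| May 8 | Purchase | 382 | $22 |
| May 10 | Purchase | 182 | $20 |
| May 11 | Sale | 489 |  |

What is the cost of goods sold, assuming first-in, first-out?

COGS = $10,979

May 11, 489 sold [FIFO — oldest first]: 213 @ $21 + 217 @ $24 + 59 @ $22 = $10,979
Ending inventory: 323 @ $22 + 182 @ $20 = $10,746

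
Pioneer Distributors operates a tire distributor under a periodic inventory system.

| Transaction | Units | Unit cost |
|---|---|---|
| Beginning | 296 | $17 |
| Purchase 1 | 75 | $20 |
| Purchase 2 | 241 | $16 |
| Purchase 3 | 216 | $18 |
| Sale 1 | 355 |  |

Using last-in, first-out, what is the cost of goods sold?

Sale 1 (355) [LIFO — newest first]: 216 @ $18 + 139 @ $16 = $6,112
Ending inventory: 296 @ $17 + 75 @ $20 + 102 @ $16 = $8,164

COGS = $6,112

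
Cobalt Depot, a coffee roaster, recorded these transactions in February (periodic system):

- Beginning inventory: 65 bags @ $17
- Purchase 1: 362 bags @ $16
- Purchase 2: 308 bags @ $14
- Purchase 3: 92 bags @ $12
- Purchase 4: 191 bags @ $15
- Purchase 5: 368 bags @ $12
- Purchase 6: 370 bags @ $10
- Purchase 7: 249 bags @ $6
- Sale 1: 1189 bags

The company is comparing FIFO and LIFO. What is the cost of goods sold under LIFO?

COGS = $12,607

FIFO COGS: 65 @ $17 + 362 @ $16 + 308 @ $14 + 92 @ $12 + 191 @ $15 + 171 @ $12 = $17,230
LIFO COGS: 249 @ $6 + 370 @ $10 + 368 @ $12 + 191 @ $15 + 11 @ $12 = $12,607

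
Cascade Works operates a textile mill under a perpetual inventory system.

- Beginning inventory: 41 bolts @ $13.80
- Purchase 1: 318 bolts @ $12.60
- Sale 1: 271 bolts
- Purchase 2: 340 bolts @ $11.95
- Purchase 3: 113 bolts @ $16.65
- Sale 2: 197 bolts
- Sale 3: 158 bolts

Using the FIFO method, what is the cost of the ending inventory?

Sale 1 (271) [FIFO — oldest first]: 41 @ $13.80 + 230 @ $12.60 = $3,463.80
Sale 2 (197) [FIFO — oldest first]: 88 @ $12.60 + 109 @ $11.95 = $2,411.35
Sale 3 (158) [FIFO — oldest first]: 158 @ $11.95 = $1,888.10
Total COGS = $3,463.80 + $2,411.35 + $1,888.10 = $7,763.25
Ending inventory: 73 @ $11.95 + 113 @ $16.65 = $2,753.80

Ending inventory = $2,753.80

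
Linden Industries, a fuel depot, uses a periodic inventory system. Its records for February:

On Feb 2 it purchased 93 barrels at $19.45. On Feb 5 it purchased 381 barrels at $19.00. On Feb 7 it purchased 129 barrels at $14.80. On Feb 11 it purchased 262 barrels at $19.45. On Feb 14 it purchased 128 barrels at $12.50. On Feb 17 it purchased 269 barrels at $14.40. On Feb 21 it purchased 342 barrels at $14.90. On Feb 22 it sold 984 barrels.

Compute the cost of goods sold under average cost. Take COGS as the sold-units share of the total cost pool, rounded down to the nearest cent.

COGS = $16,331.91

Feb 22, sell 984: 984/1604 × $26,622.35 → $16,331.91
Ending inventory (cost pool remaining) = $10,290.44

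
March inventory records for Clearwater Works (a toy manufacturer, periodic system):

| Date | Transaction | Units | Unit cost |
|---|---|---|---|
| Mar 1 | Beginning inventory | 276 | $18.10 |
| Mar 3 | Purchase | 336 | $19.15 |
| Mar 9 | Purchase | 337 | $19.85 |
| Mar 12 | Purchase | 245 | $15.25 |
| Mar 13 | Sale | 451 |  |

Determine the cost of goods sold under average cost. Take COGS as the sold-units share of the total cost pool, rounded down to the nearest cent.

COGS = $8,255.37

Mar 13, sell 451: 451/1194 × $21,855.70 → $8,255.37
Ending inventory (cost pool remaining) = $13,600.33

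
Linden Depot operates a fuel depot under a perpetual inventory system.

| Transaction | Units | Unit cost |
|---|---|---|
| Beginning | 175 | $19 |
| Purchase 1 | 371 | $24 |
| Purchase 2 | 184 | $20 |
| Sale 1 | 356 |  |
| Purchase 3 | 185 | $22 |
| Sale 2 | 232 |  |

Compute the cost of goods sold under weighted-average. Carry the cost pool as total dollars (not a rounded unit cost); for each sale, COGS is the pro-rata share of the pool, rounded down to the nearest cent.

After Beginning: 175 on hand, pool $3,325.00 (≈ $19.0000 each)
After Purchase 1: 546 on hand, pool $12,229.00 (≈ $22.3974 each)
After Purchase 2: 730 on hand, pool $15,909.00 (≈ $21.7932 each)
Sale 1, sell 356: 356/730 × $15,909.00 → $7,758.36
After Purchase 3: 559 on hand, pool $12,220.64 (≈ $21.8616 each)
Sale 2, sell 232: 232/559 × $12,220.64 → $5,071.89
Total COGS = $7,758.36 + $5,071.89 = $12,830.25
Ending inventory (cost pool remaining) = $7,148.75

COGS = $12,830.25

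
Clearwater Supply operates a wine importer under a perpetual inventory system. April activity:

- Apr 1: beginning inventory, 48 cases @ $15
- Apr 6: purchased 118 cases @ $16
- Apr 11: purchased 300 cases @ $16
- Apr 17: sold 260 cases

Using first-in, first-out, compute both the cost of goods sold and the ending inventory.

Apr 17, 260 sold [FIFO — oldest first]: 48 @ $15 + 118 @ $16 + 94 @ $16 = $4,112
Ending inventory: 206 @ $16 = $3,296

COGS = $4,112; ending inventory = $3,296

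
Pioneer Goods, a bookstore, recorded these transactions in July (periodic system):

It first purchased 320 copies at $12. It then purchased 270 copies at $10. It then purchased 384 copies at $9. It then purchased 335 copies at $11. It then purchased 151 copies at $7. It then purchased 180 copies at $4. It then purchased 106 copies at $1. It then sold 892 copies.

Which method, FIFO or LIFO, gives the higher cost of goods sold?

FIFO COGS: 320 @ $12 + 270 @ $10 + 302 @ $9 = $9,258
LIFO COGS: 106 @ $1 + 180 @ $4 + 151 @ $7 + 335 @ $11 + 120 @ $9 = $6,648

FIFO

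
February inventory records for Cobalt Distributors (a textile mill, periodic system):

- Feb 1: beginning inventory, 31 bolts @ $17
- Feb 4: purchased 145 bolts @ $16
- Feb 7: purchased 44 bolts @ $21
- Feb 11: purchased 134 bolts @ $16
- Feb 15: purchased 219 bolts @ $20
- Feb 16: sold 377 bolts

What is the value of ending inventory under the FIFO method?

Feb 16, 377 sold [FIFO — oldest first]: 31 @ $17 + 145 @ $16 + 44 @ $21 + 134 @ $16 + 23 @ $20 = $6,375
Ending inventory: 196 @ $20 = $3,920

Ending inventory = $3,920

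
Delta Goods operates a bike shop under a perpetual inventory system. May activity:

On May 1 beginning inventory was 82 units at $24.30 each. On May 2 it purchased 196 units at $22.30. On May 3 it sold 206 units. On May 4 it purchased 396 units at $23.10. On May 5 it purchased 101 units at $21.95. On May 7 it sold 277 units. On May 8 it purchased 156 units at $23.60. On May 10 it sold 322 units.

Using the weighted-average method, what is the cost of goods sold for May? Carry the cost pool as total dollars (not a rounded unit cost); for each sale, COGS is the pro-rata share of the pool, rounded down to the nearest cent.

COGS = $18,495.95

After May 1: 82 on hand, pool $1,992.60 (≈ $24.3000 each)
After May 2: 278 on hand, pool $6,363.40 (≈ $22.8899 each)
May 3, sell 206: 206/278 × $6,363.40 → $4,715.32
After May 4: 468 on hand, pool $10,795.68 (≈ $23.0677 each)
After May 5: 569 on hand, pool $13,012.63 (≈ $22.8693 each)
May 7, sell 277: 277/569 × $13,012.63 → $6,334.79
After May 8: 448 on hand, pool $10,359.44 (≈ $23.1238 each)
May 10, sell 322: 322/448 × $10,359.44 → $7,445.84
Total COGS = $4,715.32 + $6,334.79 + $7,445.84 = $18,495.95
Ending inventory (cost pool remaining) = $2,913.60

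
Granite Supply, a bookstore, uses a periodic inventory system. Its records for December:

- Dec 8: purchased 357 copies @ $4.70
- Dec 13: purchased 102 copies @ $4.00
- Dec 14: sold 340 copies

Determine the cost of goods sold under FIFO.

COGS = $1,598.00

Dec 14, 340 sold [FIFO — oldest first]: 340 @ $4.70 = $1,598.00
Ending inventory: 17 @ $4.70 + 102 @ $4.00 = $487.90
Check: goods available $2,085.90 = COGS $1,598.00 + ending $487.90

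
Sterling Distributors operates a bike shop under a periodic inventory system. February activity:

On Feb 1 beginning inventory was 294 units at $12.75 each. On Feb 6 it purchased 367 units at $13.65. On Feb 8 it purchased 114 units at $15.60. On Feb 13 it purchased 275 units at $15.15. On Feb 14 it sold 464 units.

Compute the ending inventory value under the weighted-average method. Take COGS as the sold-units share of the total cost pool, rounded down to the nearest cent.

Feb 14, sell 464: 464/1050 × $14,702.70 → $6,497.19
Ending inventory (cost pool remaining) = $8,205.51

Ending inventory = $8,205.51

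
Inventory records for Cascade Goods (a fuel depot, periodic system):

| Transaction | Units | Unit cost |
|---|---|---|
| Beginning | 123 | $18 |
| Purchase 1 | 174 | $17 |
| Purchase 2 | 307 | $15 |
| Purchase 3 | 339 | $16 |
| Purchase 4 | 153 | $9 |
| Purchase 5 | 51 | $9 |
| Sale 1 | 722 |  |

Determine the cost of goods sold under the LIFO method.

COGS = $9,945

Sale 1 (722) [LIFO — newest first]: 51 @ $9 + 153 @ $9 + 339 @ $16 + 179 @ $15 = $9,945
Ending inventory: 123 @ $18 + 174 @ $17 + 128 @ $15 = $7,092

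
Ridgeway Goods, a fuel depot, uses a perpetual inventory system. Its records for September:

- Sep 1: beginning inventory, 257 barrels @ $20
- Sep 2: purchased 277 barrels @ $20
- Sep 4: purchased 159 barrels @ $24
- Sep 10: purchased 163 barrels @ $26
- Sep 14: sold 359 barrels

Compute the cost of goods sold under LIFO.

COGS = $8,794

Sep 14, 359 sold [LIFO — newest first]: 163 @ $26 + 159 @ $24 + 37 @ $20 = $8,794
Ending inventory: 257 @ $20 + 240 @ $20 = $9,940
Check: goods available $18,734 = COGS $8,794 + ending $9,940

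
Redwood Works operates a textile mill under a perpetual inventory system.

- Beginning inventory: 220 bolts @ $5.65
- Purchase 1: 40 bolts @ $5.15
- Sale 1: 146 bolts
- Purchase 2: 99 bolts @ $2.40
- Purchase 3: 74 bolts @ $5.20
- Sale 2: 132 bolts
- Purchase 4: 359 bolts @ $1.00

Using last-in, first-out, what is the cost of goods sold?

COGS = $1,328.90

Sale 1 (146) [LIFO — newest first]: 40 @ $5.15 + 106 @ $5.65 = $804.90
Sale 2 (132) [LIFO — newest first]: 74 @ $5.20 + 58 @ $2.40 = $524.00
Total COGS = $804.90 + $524.00 = $1,328.90
Ending inventory: 114 @ $5.65 + 41 @ $2.40 + 359 @ $1.00 = $1,101.50
Check: goods available $2,430.40 = COGS $1,328.90 + ending $1,101.50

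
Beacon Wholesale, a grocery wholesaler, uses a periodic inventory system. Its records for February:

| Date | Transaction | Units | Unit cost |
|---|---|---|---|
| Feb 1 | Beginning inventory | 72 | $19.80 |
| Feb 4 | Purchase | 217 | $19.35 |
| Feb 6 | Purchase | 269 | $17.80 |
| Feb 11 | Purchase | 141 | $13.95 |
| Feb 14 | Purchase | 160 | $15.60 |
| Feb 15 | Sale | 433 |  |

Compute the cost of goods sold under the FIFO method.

Feb 15, 433 sold [FIFO — oldest first]: 72 @ $19.80 + 217 @ $19.35 + 144 @ $17.80 = $8,187.75
Ending inventory: 125 @ $17.80 + 141 @ $13.95 + 160 @ $15.60 = $6,687.95
Check: goods available $14,875.70 = COGS $8,187.75 + ending $6,687.95

COGS = $8,187.75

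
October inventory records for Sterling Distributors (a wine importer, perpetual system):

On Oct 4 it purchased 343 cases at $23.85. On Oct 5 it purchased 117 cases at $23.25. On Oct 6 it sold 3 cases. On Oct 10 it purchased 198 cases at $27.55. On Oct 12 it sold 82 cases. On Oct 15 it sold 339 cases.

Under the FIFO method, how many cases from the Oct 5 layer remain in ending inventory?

36

Oct 6, 3 sold [FIFO — oldest first]: 3 @ $23.85 = $71.55
Oct 12, 82 sold [FIFO — oldest first]: 82 @ $23.85 = $1,955.70
Oct 15, 339 sold [FIFO — oldest first]: 258 @ $23.85 + 81 @ $23.25 = $8,036.55
Total COGS = $71.55 + $1,955.70 + $8,036.55 = $10,063.80
Ending inventory: 36 @ $23.25 + 198 @ $27.55 = $6,291.90
Check: goods available $16,355.70 = COGS $10,063.80 + ending $6,291.90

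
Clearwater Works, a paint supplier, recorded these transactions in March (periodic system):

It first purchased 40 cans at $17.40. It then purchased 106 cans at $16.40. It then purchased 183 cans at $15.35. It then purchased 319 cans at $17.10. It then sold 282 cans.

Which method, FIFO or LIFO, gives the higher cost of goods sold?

FIFO COGS: 40 @ $17.40 + 106 @ $16.40 + 136 @ $15.35 = $4,522.00
LIFO COGS: 282 @ $17.10 = $4,822.20

LIFO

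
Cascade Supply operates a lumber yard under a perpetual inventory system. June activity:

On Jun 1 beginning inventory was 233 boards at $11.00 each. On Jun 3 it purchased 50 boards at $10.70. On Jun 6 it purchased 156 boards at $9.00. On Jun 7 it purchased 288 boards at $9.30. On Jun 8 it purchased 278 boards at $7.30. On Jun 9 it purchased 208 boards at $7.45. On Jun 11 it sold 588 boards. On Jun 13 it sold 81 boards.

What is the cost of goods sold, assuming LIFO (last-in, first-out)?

COGS = $5,280.90

Jun 11, 588 sold [LIFO — newest first]: 208 @ $7.45 + 278 @ $7.30 + 102 @ $9.30 = $4,527.60
Jun 13, 81 sold [LIFO — newest first]: 81 @ $9.30 = $753.30
Total COGS = $4,527.60 + $753.30 = $5,280.90
Ending inventory: 233 @ $11.00 + 50 @ $10.70 + 156 @ $9.00 + 105 @ $9.30 = $5,478.50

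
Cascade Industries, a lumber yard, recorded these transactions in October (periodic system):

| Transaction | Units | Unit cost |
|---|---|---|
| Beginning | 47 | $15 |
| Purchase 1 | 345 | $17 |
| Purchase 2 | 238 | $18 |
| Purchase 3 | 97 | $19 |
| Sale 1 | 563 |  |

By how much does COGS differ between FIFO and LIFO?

FIFO COGS: 47 @ $15 + 345 @ $17 + 171 @ $18 = $9,648
LIFO COGS: 97 @ $19 + 238 @ $18 + 228 @ $17 = $10,003
Difference = |$9,648 − $10,003| = $355

$355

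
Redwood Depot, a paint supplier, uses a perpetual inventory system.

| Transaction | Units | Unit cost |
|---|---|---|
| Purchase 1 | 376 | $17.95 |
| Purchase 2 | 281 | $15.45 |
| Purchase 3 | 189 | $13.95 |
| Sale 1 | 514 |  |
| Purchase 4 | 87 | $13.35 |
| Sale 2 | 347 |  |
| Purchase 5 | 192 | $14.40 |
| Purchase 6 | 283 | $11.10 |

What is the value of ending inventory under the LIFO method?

Sale 1 (514) [LIFO — newest first]: 189 @ $13.95 + 281 @ $15.45 + 44 @ $17.95 = $7,767.80
Sale 2 (347) [LIFO — newest first]: 87 @ $13.35 + 260 @ $17.95 = $5,828.45
Total COGS = $7,767.80 + $5,828.45 = $13,596.25
Ending inventory: 72 @ $17.95 + 192 @ $14.40 + 283 @ $11.10 = $7,198.50
Check: goods available $20,794.75 = COGS $13,596.25 + ending $7,198.50

Ending inventory = $7,198.50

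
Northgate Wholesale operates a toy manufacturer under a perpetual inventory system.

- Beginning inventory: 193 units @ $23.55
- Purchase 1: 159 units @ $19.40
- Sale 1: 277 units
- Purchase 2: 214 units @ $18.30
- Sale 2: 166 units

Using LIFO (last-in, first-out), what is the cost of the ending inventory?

Ending inventory = $2,644.65

Sale 1 (277) [LIFO — newest first]: 159 @ $19.40 + 118 @ $23.55 = $5,863.50
Sale 2 (166) [LIFO — newest first]: 166 @ $18.30 = $3,037.80
Total COGS = $5,863.50 + $3,037.80 = $8,901.30
Ending inventory: 75 @ $23.55 + 48 @ $18.30 = $2,644.65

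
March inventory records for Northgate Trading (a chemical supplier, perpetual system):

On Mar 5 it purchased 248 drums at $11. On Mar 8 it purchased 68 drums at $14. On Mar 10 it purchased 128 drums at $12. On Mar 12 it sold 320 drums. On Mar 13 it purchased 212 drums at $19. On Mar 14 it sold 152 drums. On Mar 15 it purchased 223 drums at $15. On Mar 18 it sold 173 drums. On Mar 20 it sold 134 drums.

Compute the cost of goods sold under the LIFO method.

COGS = $11,489

Mar 12, 320 sold [LIFO — newest first]: 128 @ $12 + 68 @ $14 + 124 @ $11 = $3,852
Mar 14, 152 sold [LIFO — newest first]: 152 @ $19 = $2,888
Mar 18, 173 sold [LIFO — newest first]: 173 @ $15 = $2,595
Mar 20, 134 sold [LIFO — newest first]: 50 @ $15 + 60 @ $19 + 24 @ $11 = $2,154
Total COGS = $3,852 + $2,888 + $2,595 + $2,154 = $11,489
Ending inventory: 100 @ $11 = $1,100
Check: goods available $12,589 = COGS $11,489 + ending $1,100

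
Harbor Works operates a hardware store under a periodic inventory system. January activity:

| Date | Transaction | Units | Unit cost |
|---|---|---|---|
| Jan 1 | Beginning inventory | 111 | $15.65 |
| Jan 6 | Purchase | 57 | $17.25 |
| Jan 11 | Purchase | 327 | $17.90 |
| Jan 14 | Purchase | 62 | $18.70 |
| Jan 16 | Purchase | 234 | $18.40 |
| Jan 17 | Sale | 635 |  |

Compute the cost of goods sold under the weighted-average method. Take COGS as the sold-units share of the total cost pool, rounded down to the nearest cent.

Jan 17, sell 635: 635/791 × $14,038.70 → $11,270.00
Ending inventory (cost pool remaining) = $2,768.70
Check: goods available $14,038.70 = COGS $11,270.00 + ending $2,768.70

COGS = $11,270.00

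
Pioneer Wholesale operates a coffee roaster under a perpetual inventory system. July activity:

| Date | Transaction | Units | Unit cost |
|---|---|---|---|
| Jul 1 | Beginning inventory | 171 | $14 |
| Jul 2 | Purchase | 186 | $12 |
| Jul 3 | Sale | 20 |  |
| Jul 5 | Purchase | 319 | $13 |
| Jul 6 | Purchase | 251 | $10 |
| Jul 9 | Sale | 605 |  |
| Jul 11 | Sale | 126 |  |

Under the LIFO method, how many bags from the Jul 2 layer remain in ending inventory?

5

Jul 3, 20 sold [LIFO — newest first]: 20 @ $12 = $240
Jul 9, 605 sold [LIFO — newest first]: 251 @ $10 + 319 @ $13 + 35 @ $12 = $7,077
Jul 11, 126 sold [LIFO — newest first]: 126 @ $12 = $1,512
Total COGS = $240 + $7,077 + $1,512 = $8,829
Ending inventory: 171 @ $14 + 5 @ $12 = $2,454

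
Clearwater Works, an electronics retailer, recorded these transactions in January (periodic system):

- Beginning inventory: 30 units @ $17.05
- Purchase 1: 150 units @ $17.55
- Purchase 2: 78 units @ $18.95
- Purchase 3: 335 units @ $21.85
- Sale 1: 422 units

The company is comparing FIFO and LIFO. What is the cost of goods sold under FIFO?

COGS = $8,205.50

FIFO COGS: 30 @ $17.05 + 150 @ $17.55 + 78 @ $18.95 + 164 @ $21.85 = $8,205.50
LIFO COGS: 335 @ $21.85 + 78 @ $18.95 + 9 @ $17.55 = $8,955.80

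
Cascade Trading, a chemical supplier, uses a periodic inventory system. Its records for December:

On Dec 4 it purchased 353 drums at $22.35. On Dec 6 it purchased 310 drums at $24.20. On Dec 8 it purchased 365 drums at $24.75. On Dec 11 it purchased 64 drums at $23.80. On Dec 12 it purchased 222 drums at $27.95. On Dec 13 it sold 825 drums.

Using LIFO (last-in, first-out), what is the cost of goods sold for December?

COGS = $20,972.65

Dec 13, 825 sold [LIFO — newest first]: 222 @ $27.95 + 64 @ $23.80 + 365 @ $24.75 + 174 @ $24.20 = $20,972.65
Ending inventory: 353 @ $22.35 + 136 @ $24.20 = $11,180.75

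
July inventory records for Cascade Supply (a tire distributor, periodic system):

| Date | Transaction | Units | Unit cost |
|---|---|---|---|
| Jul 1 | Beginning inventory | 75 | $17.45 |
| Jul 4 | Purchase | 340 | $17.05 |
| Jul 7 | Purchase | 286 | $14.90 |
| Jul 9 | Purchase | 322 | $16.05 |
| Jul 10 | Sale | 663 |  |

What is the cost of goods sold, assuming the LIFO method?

COGS = $10,367.25

Jul 10, 663 sold [LIFO — newest first]: 322 @ $16.05 + 286 @ $14.90 + 55 @ $17.05 = $10,367.25
Ending inventory: 75 @ $17.45 + 285 @ $17.05 = $6,168.00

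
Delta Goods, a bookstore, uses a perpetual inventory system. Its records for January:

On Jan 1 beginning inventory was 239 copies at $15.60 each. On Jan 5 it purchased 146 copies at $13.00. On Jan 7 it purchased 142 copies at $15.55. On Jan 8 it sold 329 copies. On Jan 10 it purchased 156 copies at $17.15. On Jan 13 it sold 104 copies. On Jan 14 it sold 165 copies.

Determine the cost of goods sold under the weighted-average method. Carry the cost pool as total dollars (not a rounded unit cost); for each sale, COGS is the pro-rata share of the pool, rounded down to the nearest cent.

After Jan 1: 239 on hand, pool $3,728.40 (≈ $15.6000 each)
After Jan 5: 385 on hand, pool $5,626.40 (≈ $14.6140 each)
After Jan 7: 527 on hand, pool $7,834.50 (≈ $14.8662 each)
Jan 8, sell 329: 329/527 × $7,834.50 → $4,890.98
After Jan 10: 354 on hand, pool $5,618.92 (≈ $15.8727 each)
Jan 13, sell 104: 104/354 × $5,618.92 → $1,650.75
Jan 14, sell 165: 165/250 × $3,968.17 → $2,618.99
Total COGS = $4,890.98 + $1,650.75 + $2,618.99 = $9,160.72
Ending inventory (cost pool remaining) = $1,349.18
Check: goods available $10,509.90 = COGS $9,160.72 + ending $1,349.18

COGS = $9,160.72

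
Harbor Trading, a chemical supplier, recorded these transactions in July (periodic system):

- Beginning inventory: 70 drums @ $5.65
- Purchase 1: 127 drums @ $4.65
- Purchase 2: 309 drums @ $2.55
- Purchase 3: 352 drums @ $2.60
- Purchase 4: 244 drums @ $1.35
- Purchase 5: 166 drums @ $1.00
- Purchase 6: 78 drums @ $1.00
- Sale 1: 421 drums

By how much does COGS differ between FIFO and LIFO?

$1,074.30

FIFO COGS: 70 @ $5.65 + 127 @ $4.65 + 224 @ $2.55 = $1,557.25
LIFO COGS: 78 @ $1.00 + 166 @ $1.00 + 177 @ $1.35 = $482.95
Difference = |$1,557.25 − $482.95| = $1,074.30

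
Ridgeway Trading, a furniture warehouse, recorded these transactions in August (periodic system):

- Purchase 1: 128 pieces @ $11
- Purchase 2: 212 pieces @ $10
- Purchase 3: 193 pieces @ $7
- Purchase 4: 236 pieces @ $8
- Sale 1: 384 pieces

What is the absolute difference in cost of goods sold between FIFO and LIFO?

$912

FIFO COGS: 128 @ $11 + 212 @ $10 + 44 @ $7 = $3,836
LIFO COGS: 236 @ $8 + 148 @ $7 = $2,924
Difference = |$3,836 − $2,924| = $912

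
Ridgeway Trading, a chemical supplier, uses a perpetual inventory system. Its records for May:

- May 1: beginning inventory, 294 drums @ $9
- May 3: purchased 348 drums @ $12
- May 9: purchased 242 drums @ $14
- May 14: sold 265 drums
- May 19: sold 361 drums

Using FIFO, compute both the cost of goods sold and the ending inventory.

May 14, 265 sold [FIFO — oldest first]: 265 @ $9 = $2,385
May 19, 361 sold [FIFO — oldest first]: 29 @ $9 + 332 @ $12 = $4,245
Total COGS = $2,385 + $4,245 = $6,630
Ending inventory: 16 @ $12 + 242 @ $14 = $3,580

COGS = $6,630; ending inventory = $3,580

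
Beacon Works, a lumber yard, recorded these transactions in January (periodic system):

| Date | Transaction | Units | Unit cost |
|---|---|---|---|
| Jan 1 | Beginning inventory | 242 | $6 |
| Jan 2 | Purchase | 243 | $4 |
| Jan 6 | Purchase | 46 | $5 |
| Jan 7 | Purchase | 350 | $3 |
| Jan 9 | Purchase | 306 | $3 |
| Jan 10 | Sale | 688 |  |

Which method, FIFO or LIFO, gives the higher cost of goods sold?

FIFO

FIFO COGS: 242 @ $6 + 243 @ $4 + 46 @ $5 + 157 @ $3 = $3,125
LIFO COGS: 306 @ $3 + 350 @ $3 + 32 @ $5 = $2,128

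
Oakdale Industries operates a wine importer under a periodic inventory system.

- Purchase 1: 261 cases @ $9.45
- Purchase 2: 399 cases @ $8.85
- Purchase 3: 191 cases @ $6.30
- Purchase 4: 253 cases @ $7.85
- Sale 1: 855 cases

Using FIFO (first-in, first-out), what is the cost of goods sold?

COGS = $7,232.30

Sale 1 (855) [FIFO — oldest first]: 261 @ $9.45 + 399 @ $8.85 + 191 @ $6.30 + 4 @ $7.85 = $7,232.30
Ending inventory: 249 @ $7.85 = $1,954.65
Check: goods available $9,186.95 = COGS $7,232.30 + ending $1,954.65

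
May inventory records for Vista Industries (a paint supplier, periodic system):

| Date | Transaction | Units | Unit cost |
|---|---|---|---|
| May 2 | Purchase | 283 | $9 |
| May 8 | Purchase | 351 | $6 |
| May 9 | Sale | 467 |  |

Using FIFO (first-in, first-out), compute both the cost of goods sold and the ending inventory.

May 9, 467 sold [FIFO — oldest first]: 283 @ $9 + 184 @ $6 = $3,651
Ending inventory: 167 @ $6 = $1,002
Check: goods available $4,653 = COGS $3,651 + ending $1,002

COGS = $3,651; ending inventory = $1,002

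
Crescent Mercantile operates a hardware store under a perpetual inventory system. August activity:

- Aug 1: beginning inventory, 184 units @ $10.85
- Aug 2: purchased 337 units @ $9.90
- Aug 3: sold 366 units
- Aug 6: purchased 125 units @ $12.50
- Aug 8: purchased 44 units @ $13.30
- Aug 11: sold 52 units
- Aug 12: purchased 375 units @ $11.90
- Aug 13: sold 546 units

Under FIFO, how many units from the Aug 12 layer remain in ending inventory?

101

Aug 3, 366 sold [FIFO — oldest first]: 184 @ $10.85 + 182 @ $9.90 = $3,798.20
Aug 11, 52 sold [FIFO — oldest first]: 52 @ $9.90 = $514.80
Aug 13, 546 sold [FIFO — oldest first]: 103 @ $9.90 + 125 @ $12.50 + 44 @ $13.30 + 274 @ $11.90 = $6,428.00
Total COGS = $3,798.20 + $514.80 + $6,428.00 = $10,741.00
Ending inventory: 101 @ $11.90 = $1,201.90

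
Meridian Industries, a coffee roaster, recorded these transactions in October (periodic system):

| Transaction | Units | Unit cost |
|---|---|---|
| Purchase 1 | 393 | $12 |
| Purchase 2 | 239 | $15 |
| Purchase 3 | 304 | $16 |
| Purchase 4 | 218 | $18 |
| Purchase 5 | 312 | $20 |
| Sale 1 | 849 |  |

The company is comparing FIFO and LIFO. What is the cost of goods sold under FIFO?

COGS = $11,773

FIFO COGS: 393 @ $12 + 239 @ $15 + 217 @ $16 = $11,773
LIFO COGS: 312 @ $20 + 218 @ $18 + 304 @ $16 + 15 @ $15 = $15,253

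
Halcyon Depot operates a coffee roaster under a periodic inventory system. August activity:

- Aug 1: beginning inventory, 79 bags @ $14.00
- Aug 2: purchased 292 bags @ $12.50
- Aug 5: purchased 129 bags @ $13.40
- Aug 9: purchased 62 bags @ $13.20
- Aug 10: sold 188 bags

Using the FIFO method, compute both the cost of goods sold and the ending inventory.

Aug 10, 188 sold [FIFO — oldest first]: 79 @ $14.00 + 109 @ $12.50 = $2,468.50
Ending inventory: 183 @ $12.50 + 129 @ $13.40 + 62 @ $13.20 = $4,834.50

COGS = $2,468.50; ending inventory = $4,834.50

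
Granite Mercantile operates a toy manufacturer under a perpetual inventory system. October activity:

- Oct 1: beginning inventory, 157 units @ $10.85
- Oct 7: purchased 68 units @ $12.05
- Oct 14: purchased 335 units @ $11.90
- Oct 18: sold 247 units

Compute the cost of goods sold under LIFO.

Oct 18, 247 sold [LIFO — newest first]: 247 @ $11.90 = $2,939.30
Ending inventory: 157 @ $10.85 + 68 @ $12.05 + 88 @ $11.90 = $3,570.05
Check: goods available $6,509.35 = COGS $2,939.30 + ending $3,570.05

COGS = $2,939.30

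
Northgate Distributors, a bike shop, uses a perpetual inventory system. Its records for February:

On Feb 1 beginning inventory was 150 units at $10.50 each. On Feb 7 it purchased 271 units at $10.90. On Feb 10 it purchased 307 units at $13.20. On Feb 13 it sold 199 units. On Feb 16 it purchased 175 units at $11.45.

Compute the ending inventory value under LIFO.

Ending inventory = $7,958.25

Feb 13, 199 sold [LIFO — newest first]: 199 @ $13.20 = $2,626.80
Ending inventory: 150 @ $10.50 + 271 @ $10.90 + 108 @ $13.20 + 175 @ $11.45 = $7,958.25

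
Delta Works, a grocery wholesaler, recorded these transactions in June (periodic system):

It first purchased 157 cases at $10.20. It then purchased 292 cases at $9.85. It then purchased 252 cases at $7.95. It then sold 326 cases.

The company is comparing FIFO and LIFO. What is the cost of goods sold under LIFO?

FIFO COGS: 157 @ $10.20 + 169 @ $9.85 = $3,266.05
LIFO COGS: 252 @ $7.95 + 74 @ $9.85 = $2,732.30

COGS = $2,732.30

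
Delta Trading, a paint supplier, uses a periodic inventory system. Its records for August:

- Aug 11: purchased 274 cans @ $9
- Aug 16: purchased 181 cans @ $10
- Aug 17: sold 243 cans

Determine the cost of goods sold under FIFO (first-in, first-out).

COGS = $2,187

Aug 17, 243 sold [FIFO — oldest first]: 243 @ $9 = $2,187
Ending inventory: 31 @ $9 + 181 @ $10 = $2,089
Check: goods available $4,276 = COGS $2,187 + ending $2,089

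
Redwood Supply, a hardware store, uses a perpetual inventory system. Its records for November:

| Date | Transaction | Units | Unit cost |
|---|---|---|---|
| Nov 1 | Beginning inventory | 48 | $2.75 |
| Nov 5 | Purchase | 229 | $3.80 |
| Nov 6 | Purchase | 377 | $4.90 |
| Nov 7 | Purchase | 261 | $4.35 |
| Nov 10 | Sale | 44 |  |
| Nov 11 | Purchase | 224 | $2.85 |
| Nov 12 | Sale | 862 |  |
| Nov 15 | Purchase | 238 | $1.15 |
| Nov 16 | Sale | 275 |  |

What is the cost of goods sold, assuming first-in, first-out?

COGS = $4,671.55

Nov 10, 44 sold [FIFO — oldest first]: 44 @ $2.75 = $121.00
Nov 12, 862 sold [FIFO — oldest first]: 4 @ $2.75 + 229 @ $3.80 + 377 @ $4.90 + 252 @ $4.35 = $3,824.70
Nov 16, 275 sold [FIFO — oldest first]: 9 @ $4.35 + 224 @ $2.85 + 42 @ $1.15 = $725.85
Total COGS = $121.00 + $3,824.70 + $725.85 = $4,671.55
Ending inventory: 196 @ $1.15 = $225.40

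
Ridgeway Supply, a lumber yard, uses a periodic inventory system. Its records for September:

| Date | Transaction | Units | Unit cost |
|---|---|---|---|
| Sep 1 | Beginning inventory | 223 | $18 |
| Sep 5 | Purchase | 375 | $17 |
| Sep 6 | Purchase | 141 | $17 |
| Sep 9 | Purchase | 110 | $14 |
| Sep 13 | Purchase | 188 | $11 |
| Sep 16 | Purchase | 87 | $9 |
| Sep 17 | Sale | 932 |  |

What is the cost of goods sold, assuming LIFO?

COGS = $13,721

Sep 17, 932 sold [LIFO — newest first]: 87 @ $9 + 188 @ $11 + 110 @ $14 + 141 @ $17 + 375 @ $17 + 31 @ $18 = $13,721
Ending inventory: 192 @ $18 = $3,456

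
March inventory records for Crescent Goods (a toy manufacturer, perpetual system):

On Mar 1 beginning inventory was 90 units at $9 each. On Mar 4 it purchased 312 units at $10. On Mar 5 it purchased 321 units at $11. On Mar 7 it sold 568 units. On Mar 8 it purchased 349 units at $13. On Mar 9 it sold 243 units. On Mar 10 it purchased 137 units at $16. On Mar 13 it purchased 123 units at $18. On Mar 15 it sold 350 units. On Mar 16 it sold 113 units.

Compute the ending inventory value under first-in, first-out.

Ending inventory = $1,044

Mar 7, 568 sold [FIFO — oldest first]: 90 @ $9 + 312 @ $10 + 166 @ $11 = $5,756
Mar 9, 243 sold [FIFO — oldest first]: 155 @ $11 + 88 @ $13 = $2,849
Mar 15, 350 sold [FIFO — oldest first]: 261 @ $13 + 89 @ $16 = $4,817
Mar 16, 113 sold [FIFO — oldest first]: 48 @ $16 + 65 @ $18 = $1,938
Total COGS = $5,756 + $2,849 + $4,817 + $1,938 = $15,360
Ending inventory: 58 @ $18 = $1,044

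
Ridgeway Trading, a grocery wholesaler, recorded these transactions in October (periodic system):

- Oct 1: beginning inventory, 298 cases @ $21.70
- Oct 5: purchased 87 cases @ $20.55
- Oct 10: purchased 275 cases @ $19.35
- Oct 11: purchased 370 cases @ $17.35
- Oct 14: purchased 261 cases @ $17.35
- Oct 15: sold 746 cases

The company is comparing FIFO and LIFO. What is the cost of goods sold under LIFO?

COGS = $13,173.10

FIFO COGS: 298 @ $21.70 + 87 @ $20.55 + 275 @ $19.35 + 86 @ $17.35 = $15,067.80
LIFO COGS: 261 @ $17.35 + 370 @ $17.35 + 115 @ $19.35 = $13,173.10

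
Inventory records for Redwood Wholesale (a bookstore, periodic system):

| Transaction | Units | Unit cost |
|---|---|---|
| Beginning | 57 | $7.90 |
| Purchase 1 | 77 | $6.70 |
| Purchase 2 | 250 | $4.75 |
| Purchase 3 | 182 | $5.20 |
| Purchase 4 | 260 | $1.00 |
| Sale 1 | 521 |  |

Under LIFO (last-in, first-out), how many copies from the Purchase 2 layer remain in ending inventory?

Sale 1 (521) [LIFO — newest first]: 260 @ $1.00 + 182 @ $5.20 + 79 @ $4.75 = $1,581.65
Ending inventory: 57 @ $7.90 + 77 @ $6.70 + 171 @ $4.75 = $1,778.45

171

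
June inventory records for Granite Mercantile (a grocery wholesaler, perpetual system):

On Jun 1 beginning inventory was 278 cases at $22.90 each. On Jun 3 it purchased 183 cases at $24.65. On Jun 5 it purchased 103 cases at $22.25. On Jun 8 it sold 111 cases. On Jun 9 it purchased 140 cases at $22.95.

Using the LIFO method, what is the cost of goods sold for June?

Jun 8, 111 sold [LIFO — newest first]: 103 @ $22.25 + 8 @ $24.65 = $2,488.95
Ending inventory: 278 @ $22.90 + 175 @ $24.65 + 140 @ $22.95 = $13,892.95

COGS = $2,488.95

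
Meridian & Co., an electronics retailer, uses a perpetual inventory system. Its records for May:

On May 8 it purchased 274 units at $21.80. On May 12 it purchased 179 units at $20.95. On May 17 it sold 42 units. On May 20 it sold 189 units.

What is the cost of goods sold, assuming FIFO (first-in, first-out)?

May 17, 42 sold [FIFO — oldest first]: 42 @ $21.80 = $915.60
May 20, 189 sold [FIFO — oldest first]: 189 @ $21.80 = $4,120.20
Total COGS = $915.60 + $4,120.20 = $5,035.80
Ending inventory: 43 @ $21.80 + 179 @ $20.95 = $4,687.45

COGS = $5,035.80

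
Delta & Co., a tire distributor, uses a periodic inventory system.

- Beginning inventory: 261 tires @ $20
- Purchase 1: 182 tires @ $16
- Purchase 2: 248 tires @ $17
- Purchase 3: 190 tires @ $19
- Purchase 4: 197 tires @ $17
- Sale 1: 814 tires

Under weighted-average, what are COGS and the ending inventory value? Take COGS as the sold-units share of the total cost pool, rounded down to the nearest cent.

COGS = $14,578.75; ending inventory = $4,728.25

Sale 1, sell 814: 814/1078 × $19,307.00 → $14,578.75
Ending inventory (cost pool remaining) = $4,728.25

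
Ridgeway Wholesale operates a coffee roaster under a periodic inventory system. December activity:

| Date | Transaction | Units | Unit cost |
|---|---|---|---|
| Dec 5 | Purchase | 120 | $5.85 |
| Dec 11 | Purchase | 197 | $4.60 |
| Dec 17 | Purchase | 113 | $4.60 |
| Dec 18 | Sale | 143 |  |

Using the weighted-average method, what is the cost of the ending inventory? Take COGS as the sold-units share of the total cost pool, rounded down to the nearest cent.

Dec 18, sell 143: 143/430 × $2,128.00 → $707.68
Ending inventory (cost pool remaining) = $1,420.32

Ending inventory = $1,420.32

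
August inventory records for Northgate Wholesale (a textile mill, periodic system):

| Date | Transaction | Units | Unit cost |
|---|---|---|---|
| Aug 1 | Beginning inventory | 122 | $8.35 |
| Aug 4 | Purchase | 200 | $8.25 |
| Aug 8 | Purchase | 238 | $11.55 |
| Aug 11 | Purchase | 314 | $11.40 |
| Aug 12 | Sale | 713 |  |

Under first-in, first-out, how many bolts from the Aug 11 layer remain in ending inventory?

161

Aug 12, 713 sold [FIFO — oldest first]: 122 @ $8.35 + 200 @ $8.25 + 238 @ $11.55 + 153 @ $11.40 = $7,161.80
Ending inventory: 161 @ $11.40 = $1,835.40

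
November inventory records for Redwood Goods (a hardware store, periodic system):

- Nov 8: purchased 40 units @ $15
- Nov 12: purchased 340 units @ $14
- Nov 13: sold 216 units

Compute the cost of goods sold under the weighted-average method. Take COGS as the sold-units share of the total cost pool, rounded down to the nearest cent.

Nov 13, sell 216: 216/380 × $5,360.00 → $3,046.73
Ending inventory (cost pool remaining) = $2,313.27
Check: goods available $5,360.00 = COGS $3,046.73 + ending $2,313.27

COGS = $3,046.73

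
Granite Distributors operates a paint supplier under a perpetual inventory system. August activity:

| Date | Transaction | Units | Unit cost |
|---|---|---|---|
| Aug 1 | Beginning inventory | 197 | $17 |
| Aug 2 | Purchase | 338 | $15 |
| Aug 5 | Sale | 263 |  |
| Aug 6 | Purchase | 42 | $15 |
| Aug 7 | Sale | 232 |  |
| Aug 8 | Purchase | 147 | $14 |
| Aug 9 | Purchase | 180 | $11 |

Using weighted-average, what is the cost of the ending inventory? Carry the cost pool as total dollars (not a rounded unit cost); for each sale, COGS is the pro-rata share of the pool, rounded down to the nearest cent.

Ending inventory = $5,320.32

After Aug 1: 197 on hand, pool $3,349.00 (≈ $17.0000 each)
After Aug 2: 535 on hand, pool $8,419.00 (≈ $15.7364 each)
Aug 5, sell 263: 263/535 × $8,419.00 → $4,138.68
After Aug 6: 314 on hand, pool $4,910.32 (≈ $15.6380 each)
Aug 7, sell 232: 232/314 × $4,910.32 → $3,628.00
After Aug 8: 229 on hand, pool $3,340.32 (≈ $14.5866 each)
After Aug 9: 409 on hand, pool $5,320.32 (≈ $13.0081 each)
Total COGS = $4,138.68 + $3,628.00 = $7,766.68
Ending inventory (cost pool remaining) = $5,320.32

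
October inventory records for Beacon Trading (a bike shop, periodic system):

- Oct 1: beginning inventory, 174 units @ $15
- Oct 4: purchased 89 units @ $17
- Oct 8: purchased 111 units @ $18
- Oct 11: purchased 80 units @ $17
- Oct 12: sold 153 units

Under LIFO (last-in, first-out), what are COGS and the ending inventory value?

COGS = $2,674; ending inventory = $4,807

Oct 12, 153 sold [LIFO — newest first]: 80 @ $17 + 73 @ $18 = $2,674
Ending inventory: 174 @ $15 + 89 @ $17 + 38 @ $18 = $4,807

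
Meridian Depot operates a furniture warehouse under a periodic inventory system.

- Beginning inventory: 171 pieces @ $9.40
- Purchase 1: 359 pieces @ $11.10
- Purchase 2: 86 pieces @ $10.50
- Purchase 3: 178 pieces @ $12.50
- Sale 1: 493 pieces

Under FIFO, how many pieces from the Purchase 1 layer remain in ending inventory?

37

Sale 1 (493) [FIFO — oldest first]: 171 @ $9.40 + 322 @ $11.10 = $5,181.60
Ending inventory: 37 @ $11.10 + 86 @ $10.50 + 178 @ $12.50 = $3,538.70
Check: goods available $8,720.30 = COGS $5,181.60 + ending $3,538.70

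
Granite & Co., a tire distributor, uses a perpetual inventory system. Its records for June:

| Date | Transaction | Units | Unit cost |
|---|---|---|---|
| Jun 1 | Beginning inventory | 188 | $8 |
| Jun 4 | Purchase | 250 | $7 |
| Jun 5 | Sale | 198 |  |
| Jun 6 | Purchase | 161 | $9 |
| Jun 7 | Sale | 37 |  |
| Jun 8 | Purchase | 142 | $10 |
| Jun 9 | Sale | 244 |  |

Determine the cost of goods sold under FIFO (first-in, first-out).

Jun 5, 198 sold [FIFO — oldest first]: 188 @ $8 + 10 @ $7 = $1,574
Jun 7, 37 sold [FIFO — oldest first]: 37 @ $7 = $259
Jun 9, 244 sold [FIFO — oldest first]: 203 @ $7 + 41 @ $9 = $1,790
Total COGS = $1,574 + $259 + $1,790 = $3,623
Ending inventory: 120 @ $9 + 142 @ $10 = $2,500

COGS = $3,623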